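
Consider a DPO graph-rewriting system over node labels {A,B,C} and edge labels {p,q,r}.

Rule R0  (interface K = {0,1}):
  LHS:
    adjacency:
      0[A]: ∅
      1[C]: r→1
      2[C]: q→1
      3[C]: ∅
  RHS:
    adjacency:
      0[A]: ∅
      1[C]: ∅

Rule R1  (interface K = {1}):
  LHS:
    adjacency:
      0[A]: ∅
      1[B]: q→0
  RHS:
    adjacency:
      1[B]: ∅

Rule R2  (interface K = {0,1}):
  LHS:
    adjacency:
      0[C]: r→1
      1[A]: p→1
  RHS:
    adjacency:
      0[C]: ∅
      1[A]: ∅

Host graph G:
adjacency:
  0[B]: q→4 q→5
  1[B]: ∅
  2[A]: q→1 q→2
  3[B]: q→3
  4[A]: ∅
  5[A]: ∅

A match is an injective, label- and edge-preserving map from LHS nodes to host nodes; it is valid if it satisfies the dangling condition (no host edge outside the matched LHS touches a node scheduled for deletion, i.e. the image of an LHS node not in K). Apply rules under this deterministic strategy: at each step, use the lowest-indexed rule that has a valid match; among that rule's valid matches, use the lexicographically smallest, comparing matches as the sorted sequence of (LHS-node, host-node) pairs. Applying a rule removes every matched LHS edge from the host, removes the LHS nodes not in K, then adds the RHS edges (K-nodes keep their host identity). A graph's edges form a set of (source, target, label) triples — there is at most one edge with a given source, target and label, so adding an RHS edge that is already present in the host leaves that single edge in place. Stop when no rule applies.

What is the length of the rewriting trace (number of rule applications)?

Answer: 2

Steps:
start.  V:6 E:5  edges: 0-q->4 0-q->5 2-q->1 2-q->2 3-q->3
1. fire R1 via {0↦4, 1↦0}  →  V:5 E:4  edges: 0-q->5 2-q->1 2-q->2 3-q->3
2. fire R1 via {0↦5, 1↦0}  →  V:4 E:3  edges: 2-q->1 2-q->2 3-q->3
halt: no rule applies after step 2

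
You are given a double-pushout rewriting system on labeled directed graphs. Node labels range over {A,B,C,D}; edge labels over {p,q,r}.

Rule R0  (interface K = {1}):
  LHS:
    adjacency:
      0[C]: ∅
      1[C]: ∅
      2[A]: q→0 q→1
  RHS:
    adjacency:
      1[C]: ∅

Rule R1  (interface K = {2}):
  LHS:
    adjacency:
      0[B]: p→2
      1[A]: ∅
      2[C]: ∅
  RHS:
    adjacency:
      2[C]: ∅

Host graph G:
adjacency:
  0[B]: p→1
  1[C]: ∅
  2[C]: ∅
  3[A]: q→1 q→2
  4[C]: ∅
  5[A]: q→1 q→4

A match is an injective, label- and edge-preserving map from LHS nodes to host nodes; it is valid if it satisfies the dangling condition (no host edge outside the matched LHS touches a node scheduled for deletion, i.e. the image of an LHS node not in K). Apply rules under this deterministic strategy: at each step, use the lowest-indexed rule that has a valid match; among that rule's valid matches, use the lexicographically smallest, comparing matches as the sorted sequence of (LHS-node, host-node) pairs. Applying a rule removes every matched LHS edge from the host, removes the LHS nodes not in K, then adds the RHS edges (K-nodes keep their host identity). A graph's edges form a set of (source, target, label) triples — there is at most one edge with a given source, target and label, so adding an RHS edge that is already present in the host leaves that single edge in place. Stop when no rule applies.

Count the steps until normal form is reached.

initial: |V|=6 |E|=5  E = 0-p->1 3-q->1 3-q->2 5-q->1 5-q->4
step 1: apply R0 at {0↦2, 1↦1, 2↦3}  → |V|=4 |E|=3  E = 0-p->1 5-q->1 5-q->4
step 2: apply R0 at {0↦4, 1↦1, 2↦5}  → |V|=2 |E|=1  E = 0-p->1
normal form: no rule applies after step 2

Answer: 2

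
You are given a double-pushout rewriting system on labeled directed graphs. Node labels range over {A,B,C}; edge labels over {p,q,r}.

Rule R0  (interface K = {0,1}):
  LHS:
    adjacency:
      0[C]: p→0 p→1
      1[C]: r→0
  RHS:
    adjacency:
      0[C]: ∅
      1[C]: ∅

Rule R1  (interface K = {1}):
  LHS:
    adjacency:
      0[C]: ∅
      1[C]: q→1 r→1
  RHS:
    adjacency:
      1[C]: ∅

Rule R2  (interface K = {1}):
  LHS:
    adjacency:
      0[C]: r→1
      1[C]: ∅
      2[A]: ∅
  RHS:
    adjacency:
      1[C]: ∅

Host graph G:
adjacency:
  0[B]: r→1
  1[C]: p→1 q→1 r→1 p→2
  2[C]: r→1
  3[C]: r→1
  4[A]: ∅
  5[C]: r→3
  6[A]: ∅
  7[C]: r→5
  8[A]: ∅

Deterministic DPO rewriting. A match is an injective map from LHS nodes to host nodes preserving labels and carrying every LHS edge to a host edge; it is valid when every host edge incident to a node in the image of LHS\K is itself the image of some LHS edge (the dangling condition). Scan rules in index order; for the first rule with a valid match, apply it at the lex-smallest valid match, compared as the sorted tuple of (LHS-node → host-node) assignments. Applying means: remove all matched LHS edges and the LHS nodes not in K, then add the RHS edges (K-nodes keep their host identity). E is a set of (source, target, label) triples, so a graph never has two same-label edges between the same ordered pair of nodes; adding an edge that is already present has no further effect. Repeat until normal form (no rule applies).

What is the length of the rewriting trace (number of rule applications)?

Answer: 5

Steps:
initial: |V|=9 |E|=9  E = 0-r->1 1-p->1 1-q->1 1-r->1 1-p->2 2-r->1 3-r->1 5-r->3 7-r->5
step 1: apply R0 at {0↦1, 1↦2}  → |V|=9 |E|=6  E = 0-r->1 1-q->1 1-r->1 3-r->1 5-r->3 7-r->5
step 2: apply R1 at {0↦2, 1↦1}  → |V|=8 |E|=4  E = 0-r->1 3-r->1 5-r->3 7-r->5
step 3: apply R2 at {0↦7, 1↦5, 2↦4}  → |V|=6 |E|=3  E = 0-r->1 3-r->1 5-r->3
step 4: apply R2 at {0↦5, 1↦3, 2↦6}  → |V|=4 |E|=2  E = 0-r->1 3-r->1
step 5: apply R2 at {0↦3, 1↦1, 2↦8}  → |V|=2 |E|=1  E = 0-r->1
final graph: no rule applies after step 5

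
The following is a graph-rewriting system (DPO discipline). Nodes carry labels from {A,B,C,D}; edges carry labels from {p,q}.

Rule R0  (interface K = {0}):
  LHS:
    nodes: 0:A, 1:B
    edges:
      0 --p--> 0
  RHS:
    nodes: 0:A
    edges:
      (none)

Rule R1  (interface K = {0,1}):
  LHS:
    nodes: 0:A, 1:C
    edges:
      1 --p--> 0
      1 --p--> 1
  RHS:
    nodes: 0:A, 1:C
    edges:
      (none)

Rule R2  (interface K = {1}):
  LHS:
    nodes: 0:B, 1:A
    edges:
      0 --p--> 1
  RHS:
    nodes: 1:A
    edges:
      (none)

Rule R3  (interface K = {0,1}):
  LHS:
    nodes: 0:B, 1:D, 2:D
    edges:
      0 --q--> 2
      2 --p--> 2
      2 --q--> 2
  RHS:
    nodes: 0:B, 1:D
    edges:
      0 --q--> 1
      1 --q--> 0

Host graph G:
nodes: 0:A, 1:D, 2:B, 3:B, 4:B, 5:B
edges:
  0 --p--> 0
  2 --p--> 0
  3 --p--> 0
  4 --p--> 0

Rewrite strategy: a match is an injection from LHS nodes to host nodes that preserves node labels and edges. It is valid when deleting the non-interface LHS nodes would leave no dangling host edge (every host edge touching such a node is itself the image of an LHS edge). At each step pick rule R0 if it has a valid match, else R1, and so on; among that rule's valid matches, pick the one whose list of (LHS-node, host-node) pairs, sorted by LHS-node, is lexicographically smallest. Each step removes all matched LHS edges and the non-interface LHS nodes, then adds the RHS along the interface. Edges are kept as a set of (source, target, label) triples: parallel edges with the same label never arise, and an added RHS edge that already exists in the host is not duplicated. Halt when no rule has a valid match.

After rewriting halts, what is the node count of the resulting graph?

Answer: 2

Derivation:
[0] host  ⇒  6 nodes, 4 edges  {0-p->0 2-p->0 3-p->0 4-p->0}
[1] R0 @ {0↦0, 1↦5}  ⇒  5 nodes, 3 edges  {2-p->0 3-p->0 4-p->0}
[2] R2 @ {0↦2, 1↦0}  ⇒  4 nodes, 2 edges  {3-p->0 4-p->0}
[3] R2 @ {0↦3, 1↦0}  ⇒  3 nodes, 1 edges  {4-p->0}
[4] R2 @ {0↦4, 1↦0}  ⇒  2 nodes, 0 edges  {∅}
halt: no rule applies after step 4
NF nodes: {0:A, 1:D}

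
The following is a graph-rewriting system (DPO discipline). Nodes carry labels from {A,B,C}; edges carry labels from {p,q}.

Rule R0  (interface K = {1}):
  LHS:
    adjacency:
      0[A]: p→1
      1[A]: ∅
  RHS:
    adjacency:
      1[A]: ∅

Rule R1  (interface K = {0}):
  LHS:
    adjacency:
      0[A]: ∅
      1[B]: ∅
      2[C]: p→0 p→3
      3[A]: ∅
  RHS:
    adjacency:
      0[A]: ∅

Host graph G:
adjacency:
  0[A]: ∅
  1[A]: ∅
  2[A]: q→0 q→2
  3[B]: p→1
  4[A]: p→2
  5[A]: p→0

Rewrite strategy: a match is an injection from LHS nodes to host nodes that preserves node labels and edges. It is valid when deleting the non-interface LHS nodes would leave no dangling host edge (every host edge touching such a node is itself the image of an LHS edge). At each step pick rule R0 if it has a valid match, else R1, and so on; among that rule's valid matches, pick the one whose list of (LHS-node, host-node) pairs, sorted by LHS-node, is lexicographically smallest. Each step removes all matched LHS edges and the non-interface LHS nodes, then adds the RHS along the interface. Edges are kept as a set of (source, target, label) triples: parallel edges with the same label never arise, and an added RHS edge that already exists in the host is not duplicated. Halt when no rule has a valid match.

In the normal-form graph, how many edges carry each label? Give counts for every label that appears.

start.  V:6 E:5  edges: 2-q->0 2-q->2 3-p->1 4-p->2 5-p->0
1. fire R0 via {0↦4, 1↦2}  →  V:5 E:4  edges: 2-q->0 2-q->2 3-p->1 5-p->0
2. fire R0 via {0↦5, 1↦0}  →  V:4 E:3  edges: 2-q->0 2-q->2 3-p->1
halt: no rule applies after step 2
NF edges: [(2, 0, 'q'), (2, 2, 'q'), (3, 1, 'p')]

Answer: p:1 q:2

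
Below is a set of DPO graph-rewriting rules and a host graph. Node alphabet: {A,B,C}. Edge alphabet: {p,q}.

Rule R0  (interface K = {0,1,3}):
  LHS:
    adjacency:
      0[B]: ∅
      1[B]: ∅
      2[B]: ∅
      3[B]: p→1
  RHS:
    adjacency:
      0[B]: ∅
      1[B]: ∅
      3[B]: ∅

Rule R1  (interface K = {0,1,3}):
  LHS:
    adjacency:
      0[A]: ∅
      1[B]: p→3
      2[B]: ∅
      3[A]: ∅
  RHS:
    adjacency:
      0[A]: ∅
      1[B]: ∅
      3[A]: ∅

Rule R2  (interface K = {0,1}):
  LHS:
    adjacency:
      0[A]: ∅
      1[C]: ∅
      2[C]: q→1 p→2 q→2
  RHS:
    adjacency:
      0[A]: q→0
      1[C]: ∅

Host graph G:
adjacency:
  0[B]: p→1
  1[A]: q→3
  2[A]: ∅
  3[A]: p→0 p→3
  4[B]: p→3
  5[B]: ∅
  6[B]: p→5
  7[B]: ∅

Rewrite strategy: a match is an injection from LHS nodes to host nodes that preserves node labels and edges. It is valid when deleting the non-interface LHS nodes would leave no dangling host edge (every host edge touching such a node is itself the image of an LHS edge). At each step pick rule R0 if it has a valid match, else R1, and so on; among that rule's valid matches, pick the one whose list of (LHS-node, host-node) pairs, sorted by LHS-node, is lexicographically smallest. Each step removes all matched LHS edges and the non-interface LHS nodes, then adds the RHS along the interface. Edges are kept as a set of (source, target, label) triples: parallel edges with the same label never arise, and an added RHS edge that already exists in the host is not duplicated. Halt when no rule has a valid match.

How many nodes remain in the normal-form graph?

Answer: 5

Rewrite trace:
start.  V:8 E:6  edges: 0-p->1 1-q->3 3-p->0 3-p->3 4-p->3 6-p->5
1. fire R0 via {0↦0, 1↦5, 2↦7, 3↦6}  →  V:7 E:5  edges: 0-p->1 1-q->3 3-p->0 3-p->3 4-p->3
2. fire R1 via {0↦1, 1↦4, 2↦5, 3↦3}  →  V:6 E:4  edges: 0-p->1 1-q->3 3-p->0 3-p->3
3. fire R1 via {0↦2, 1↦0, 2↦4, 3↦1}  →  V:5 E:3  edges: 1-q->3 3-p->0 3-p->3
halt: no rule applies after step 3
NF nodes: {0:B, 1:A, 2:A, 3:A, 6:B}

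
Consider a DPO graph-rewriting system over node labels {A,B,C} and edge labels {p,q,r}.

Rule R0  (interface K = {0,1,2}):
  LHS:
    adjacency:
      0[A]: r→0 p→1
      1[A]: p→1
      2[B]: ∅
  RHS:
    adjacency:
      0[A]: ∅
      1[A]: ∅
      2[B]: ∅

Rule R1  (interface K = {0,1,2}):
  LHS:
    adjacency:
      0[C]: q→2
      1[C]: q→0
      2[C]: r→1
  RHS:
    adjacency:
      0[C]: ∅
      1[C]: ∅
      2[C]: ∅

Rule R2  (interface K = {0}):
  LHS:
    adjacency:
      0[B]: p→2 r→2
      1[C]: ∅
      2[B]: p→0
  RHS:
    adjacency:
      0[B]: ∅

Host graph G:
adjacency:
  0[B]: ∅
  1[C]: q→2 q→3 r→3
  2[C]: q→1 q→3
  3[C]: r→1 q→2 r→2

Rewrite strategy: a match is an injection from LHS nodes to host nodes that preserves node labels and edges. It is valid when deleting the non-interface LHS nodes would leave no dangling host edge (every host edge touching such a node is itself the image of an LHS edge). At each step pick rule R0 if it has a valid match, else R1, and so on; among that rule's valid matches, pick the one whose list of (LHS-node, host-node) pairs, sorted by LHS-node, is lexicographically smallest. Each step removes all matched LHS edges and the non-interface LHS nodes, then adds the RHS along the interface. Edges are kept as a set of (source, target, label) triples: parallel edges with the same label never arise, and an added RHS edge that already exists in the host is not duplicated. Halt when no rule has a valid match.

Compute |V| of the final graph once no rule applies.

Answer: 4

Rewrite trace:
[0] host  ⇒  4 nodes, 8 edges  {1-q->2 1-q->3 1-r->3 2-q->1 2-q->3 3-r->1 3-q->2 3-r->2}
[1] R1 @ {0↦1, 1↦2, 2↦3}  ⇒  4 nodes, 5 edges  {1-q->2 1-r->3 2-q->3 3-r->1 3-q->2}
[2] R1 @ {0↦2, 1↦1, 2↦3}  ⇒  4 nodes, 2 edges  {1-r->3 3-q->2}
final graph: no rule applies after step 2
NF nodes: {0:B, 1:C, 2:C, 3:C}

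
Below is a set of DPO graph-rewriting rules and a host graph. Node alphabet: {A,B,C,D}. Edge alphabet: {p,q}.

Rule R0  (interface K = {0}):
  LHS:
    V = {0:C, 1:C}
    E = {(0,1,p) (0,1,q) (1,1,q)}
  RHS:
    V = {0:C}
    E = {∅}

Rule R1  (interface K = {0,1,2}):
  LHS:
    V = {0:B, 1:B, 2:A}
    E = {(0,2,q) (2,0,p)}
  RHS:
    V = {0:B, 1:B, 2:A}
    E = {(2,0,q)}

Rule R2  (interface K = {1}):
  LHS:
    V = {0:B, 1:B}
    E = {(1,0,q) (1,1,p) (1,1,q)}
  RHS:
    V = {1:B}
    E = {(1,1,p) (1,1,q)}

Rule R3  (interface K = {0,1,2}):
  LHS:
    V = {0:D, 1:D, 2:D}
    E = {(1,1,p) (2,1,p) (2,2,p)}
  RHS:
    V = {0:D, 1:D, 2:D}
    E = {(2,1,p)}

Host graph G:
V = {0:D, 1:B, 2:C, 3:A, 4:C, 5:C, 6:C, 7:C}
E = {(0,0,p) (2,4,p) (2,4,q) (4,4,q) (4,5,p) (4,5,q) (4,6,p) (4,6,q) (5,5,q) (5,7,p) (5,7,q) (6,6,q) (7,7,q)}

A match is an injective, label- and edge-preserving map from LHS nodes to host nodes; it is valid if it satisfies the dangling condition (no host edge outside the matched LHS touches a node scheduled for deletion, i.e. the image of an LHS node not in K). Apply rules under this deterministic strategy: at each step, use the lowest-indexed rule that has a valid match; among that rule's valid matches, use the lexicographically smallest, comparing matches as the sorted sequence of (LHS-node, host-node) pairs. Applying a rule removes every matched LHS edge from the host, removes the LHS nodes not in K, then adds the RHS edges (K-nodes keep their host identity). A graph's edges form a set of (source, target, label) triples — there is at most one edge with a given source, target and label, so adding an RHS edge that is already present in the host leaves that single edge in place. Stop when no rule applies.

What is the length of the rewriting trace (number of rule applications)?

[0] host  ⇒  8 nodes, 13 edges  {0-p->0 2-p->4 2-q->4 4-q->4 4-p->5 4-q->5 4-p->6 4-q->6 5-q->5 5-p->7 5-q->7 6-q->6 7-q->7}
[1] R0 @ {0↦4, 1↦6}  ⇒  7 nodes, 10 edges  {0-p->0 2-p->4 2-q->4 4-q->4 4-p->5 4-q->5 5-q->5 5-p->7 5-q->7 7-q->7}
[2] R0 @ {0↦5, 1↦7}  ⇒  6 nodes, 7 edges  {0-p->0 2-p->4 2-q->4 4-q->4 4-p->5 4-q->5 5-q->5}
[3] R0 @ {0↦4, 1↦5}  ⇒  5 nodes, 4 edges  {0-p->0 2-p->4 2-q->4 4-q->4}
[4] R0 @ {0↦2, 1↦4}  ⇒  4 nodes, 1 edges  {0-p->0}
normal form: no rule applies after step 4

Answer: 4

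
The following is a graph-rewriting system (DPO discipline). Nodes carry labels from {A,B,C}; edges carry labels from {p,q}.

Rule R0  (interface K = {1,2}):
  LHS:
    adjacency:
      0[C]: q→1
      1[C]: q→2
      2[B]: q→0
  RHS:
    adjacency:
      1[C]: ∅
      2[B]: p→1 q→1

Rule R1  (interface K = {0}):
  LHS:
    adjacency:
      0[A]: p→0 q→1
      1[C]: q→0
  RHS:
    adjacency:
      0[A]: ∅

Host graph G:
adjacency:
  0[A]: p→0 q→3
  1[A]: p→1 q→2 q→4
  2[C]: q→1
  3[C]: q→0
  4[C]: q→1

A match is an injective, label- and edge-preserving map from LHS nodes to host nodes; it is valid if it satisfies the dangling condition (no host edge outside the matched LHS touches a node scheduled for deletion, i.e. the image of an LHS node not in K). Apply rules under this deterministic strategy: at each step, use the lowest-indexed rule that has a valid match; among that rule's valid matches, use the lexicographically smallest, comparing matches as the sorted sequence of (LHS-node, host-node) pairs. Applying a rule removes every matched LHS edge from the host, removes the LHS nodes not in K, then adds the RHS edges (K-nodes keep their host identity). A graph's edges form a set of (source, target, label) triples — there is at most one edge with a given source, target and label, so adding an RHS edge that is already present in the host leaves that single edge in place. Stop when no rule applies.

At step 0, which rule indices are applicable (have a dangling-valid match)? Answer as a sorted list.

Answer: [R1]

Rewrite trace:
R0: no valid match — LHS pattern not found
R1: 3 valid matches — {0↦0, 1↦3}, {0↦1, 1↦2}, {0↦1, 1↦4}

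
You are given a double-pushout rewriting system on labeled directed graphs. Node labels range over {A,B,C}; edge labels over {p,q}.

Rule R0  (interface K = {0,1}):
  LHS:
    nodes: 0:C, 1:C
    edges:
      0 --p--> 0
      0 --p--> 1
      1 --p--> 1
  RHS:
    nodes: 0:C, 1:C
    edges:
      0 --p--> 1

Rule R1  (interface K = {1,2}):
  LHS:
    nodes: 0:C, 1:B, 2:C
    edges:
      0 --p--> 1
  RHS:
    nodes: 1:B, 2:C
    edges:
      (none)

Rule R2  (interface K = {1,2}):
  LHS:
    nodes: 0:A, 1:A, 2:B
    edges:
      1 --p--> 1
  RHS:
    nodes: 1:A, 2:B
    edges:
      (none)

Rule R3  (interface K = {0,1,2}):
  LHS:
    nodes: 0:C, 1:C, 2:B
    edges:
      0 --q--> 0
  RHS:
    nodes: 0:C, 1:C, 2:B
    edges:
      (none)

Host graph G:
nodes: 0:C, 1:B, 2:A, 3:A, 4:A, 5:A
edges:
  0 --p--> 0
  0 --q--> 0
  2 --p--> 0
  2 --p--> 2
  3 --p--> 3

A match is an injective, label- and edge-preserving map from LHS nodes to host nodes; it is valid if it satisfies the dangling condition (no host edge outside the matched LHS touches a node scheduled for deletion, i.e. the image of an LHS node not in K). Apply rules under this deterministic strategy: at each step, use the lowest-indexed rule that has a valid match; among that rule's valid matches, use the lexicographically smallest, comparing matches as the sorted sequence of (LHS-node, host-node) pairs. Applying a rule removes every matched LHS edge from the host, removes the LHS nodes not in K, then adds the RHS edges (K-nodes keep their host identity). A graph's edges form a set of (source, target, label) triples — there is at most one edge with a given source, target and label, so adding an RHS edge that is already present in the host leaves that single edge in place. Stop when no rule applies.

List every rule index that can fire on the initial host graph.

Answer: [R2]

Derivation:
R0: no valid match — LHS pattern not found
R1: no valid match — LHS pattern not found
R2: 4 valid matches — {0↦4, 1↦2, 2↦1}, {0↦4, 1↦3, 2↦1}, {0↦5, 1↦2, 2↦1} (+1 more)
R3: no valid match — LHS pattern not found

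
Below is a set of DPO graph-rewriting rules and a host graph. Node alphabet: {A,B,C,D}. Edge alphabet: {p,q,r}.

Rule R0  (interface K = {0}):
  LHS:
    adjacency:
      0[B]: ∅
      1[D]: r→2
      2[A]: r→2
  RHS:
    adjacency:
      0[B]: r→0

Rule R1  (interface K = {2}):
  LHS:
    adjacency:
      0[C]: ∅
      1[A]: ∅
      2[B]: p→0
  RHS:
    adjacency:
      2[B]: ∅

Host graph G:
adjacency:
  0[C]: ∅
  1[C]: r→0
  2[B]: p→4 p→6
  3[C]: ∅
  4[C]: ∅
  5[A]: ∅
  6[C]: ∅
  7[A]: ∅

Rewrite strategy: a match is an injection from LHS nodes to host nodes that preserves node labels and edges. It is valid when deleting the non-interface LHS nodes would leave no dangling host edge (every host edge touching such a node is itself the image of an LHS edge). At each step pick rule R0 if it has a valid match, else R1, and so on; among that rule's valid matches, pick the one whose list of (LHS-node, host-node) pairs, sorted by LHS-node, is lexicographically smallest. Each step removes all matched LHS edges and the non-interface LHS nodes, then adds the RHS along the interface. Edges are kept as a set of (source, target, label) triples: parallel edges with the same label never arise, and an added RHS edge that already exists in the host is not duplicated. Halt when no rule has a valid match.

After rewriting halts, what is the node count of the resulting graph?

start.  V:8 E:3  edges: 1-r->0 2-p->4 2-p->6
1. fire R1 via {0↦4, 1↦5, 2↦2}  →  V:6 E:2  edges: 1-r->0 2-p->6
2. fire R1 via {0↦6, 1↦7, 2↦2}  →  V:4 E:1  edges: 1-r->0
halt: no rule applies after step 2
NF nodes: {0:C, 1:C, 2:B, 3:C}

Answer: 4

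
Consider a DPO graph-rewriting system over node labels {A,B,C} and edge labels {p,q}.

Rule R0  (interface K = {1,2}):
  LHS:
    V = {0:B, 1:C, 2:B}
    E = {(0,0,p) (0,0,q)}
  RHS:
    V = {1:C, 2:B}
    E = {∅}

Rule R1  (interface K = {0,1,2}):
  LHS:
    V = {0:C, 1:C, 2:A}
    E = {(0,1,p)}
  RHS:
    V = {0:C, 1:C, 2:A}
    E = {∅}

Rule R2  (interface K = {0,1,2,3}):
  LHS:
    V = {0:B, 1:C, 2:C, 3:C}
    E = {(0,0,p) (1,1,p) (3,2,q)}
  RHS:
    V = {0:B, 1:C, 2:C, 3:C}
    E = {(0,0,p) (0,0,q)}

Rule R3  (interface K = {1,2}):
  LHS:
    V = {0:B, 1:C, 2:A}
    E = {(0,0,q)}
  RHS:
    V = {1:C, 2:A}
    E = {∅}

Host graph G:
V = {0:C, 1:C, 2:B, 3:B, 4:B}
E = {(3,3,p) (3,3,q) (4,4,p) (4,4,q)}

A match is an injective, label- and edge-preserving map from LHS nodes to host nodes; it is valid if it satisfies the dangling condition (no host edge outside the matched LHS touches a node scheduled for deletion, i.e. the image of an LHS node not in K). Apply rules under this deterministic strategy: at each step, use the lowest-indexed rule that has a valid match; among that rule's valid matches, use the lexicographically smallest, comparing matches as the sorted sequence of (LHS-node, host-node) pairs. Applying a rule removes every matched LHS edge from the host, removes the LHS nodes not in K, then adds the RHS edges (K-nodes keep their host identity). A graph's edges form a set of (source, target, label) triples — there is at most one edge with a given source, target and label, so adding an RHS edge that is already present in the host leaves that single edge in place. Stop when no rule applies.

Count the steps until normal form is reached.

initial: |V|=5 |E|=4  E = 3-p->3 3-q->3 4-p->4 4-q->4
step 1: apply R0 at {0↦3, 1↦0, 2↦2}  → |V|=4 |E|=2  E = 4-p->4 4-q->4
step 2: apply R0 at {0↦4, 1↦0, 2↦2}  → |V|=3 |E|=0  E = ∅
halt: no rule applies after step 2

Answer: 2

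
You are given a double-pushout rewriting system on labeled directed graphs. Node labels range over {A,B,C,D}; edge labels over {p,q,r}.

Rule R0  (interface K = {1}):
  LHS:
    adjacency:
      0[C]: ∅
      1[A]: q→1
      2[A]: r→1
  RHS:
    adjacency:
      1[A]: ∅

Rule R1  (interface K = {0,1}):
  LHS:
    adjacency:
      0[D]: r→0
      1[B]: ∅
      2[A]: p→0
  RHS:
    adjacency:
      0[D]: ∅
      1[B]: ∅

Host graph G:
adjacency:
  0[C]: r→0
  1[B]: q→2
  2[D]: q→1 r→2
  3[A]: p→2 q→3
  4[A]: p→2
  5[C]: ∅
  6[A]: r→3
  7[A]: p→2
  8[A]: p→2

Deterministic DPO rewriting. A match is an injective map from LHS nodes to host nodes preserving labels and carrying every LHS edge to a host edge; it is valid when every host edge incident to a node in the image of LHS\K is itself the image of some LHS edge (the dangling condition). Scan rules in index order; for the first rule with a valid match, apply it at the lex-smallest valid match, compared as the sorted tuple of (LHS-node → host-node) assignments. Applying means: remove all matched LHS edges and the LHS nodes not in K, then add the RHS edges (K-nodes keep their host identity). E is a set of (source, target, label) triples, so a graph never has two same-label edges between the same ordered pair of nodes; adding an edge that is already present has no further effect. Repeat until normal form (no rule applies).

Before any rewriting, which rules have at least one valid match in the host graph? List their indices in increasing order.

Answer: [R0,R1]

Rewrite trace:
R0: 1 valid match — {0↦5, 1↦3, 2↦6}
R1: 3 valid matches — {0↦2, 1↦1, 2↦4}, {0↦2, 1↦1, 2↦7}, {0↦2, 1↦1, 2↦8}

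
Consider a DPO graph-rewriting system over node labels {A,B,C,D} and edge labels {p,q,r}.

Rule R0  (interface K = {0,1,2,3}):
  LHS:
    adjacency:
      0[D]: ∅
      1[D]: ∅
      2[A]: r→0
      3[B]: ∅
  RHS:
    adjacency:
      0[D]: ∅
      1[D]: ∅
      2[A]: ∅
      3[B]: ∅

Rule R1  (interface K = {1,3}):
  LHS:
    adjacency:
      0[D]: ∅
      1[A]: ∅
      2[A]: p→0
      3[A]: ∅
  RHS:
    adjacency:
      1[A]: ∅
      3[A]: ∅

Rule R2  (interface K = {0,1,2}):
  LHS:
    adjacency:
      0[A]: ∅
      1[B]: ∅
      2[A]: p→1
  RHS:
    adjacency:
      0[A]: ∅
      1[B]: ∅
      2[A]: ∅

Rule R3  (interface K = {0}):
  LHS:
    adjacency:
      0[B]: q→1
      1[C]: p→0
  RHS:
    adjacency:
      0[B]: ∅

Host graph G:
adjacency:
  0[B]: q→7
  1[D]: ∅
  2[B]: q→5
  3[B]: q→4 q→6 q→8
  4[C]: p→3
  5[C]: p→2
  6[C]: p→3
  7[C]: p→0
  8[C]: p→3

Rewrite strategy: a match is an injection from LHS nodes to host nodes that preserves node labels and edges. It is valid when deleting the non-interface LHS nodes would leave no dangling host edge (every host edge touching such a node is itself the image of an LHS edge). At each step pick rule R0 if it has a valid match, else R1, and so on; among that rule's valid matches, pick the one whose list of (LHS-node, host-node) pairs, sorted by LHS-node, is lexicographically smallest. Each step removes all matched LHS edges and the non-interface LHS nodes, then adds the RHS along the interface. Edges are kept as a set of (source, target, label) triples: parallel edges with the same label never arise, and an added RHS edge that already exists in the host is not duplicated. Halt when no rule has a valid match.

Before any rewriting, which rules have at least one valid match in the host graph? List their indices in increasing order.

Answer: [R3]

Rewrite trace:
R0: no valid match — LHS pattern not found
R1: no valid match — LHS pattern not found
R2: no valid match — LHS pattern not found
R3: 5 valid matches — {0↦0, 1↦7}, {0↦2, 1↦5}, {0↦3, 1↦4} (+2 more)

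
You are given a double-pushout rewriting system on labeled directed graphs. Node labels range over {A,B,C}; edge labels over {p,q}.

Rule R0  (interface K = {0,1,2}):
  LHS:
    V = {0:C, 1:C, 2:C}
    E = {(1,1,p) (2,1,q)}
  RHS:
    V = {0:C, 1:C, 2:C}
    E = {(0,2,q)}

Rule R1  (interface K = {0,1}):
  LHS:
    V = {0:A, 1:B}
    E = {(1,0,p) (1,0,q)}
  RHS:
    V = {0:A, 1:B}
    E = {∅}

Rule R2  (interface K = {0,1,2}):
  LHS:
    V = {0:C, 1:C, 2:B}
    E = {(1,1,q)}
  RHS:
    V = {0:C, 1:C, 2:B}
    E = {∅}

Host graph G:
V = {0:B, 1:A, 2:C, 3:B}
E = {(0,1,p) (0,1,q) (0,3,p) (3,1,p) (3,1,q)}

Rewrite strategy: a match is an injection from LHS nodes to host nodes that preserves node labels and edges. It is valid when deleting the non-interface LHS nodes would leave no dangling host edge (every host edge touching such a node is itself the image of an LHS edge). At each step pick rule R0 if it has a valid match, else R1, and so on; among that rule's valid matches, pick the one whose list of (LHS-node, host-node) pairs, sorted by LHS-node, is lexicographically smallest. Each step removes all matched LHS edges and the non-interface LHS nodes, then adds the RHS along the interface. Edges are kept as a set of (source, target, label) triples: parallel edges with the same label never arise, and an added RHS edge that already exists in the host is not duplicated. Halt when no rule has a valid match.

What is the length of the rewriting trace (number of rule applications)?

initial: |V|=4 |E|=5  E = 0-p->1 0-q->1 0-p->3 3-p->1 3-q->1
step 1: apply R1 at {0↦1, 1↦0}  → |V|=4 |E|=3  E = 0-p->3 3-p->1 3-q->1
step 2: apply R1 at {0↦1, 1↦3}  → |V|=4 |E|=1  E = 0-p->3
normal form: no rule applies after step 2

Answer: 2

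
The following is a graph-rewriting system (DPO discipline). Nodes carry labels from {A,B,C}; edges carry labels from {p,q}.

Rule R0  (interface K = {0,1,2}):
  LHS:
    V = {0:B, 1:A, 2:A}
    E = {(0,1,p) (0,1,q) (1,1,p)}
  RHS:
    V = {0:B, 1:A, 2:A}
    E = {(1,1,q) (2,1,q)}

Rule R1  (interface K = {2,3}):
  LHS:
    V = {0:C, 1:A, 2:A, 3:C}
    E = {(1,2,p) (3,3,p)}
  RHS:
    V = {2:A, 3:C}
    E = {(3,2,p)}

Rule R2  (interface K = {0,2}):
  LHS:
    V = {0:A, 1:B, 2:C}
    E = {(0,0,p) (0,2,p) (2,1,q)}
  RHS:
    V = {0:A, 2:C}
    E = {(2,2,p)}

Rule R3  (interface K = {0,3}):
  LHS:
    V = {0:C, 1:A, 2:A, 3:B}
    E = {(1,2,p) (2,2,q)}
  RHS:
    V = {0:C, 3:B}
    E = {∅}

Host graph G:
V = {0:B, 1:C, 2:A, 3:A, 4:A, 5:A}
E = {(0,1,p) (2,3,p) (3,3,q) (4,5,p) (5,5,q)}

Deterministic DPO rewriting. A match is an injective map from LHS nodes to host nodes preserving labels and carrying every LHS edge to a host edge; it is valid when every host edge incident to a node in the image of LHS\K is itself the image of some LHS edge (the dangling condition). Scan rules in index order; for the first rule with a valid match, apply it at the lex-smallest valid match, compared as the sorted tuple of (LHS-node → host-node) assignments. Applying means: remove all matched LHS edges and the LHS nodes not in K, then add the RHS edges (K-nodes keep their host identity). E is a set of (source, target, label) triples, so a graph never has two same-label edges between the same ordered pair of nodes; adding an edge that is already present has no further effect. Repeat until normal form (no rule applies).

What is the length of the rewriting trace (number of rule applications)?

Answer: 2

Rewrite trace:
start.  V:6 E:5  edges: 0-p->1 2-p->3 3-q->3 4-p->5 5-q->5
1. fire R3 via {0↦1, 1↦2, 2↦3, 3↦0}  →  V:4 E:3  edges: 0-p->1 4-p->5 5-q->5
2. fire R3 via {0↦1, 1↦4, 2↦5, 3↦0}  →  V:2 E:1  edges: 0-p->1
normal form: no rule applies after step 2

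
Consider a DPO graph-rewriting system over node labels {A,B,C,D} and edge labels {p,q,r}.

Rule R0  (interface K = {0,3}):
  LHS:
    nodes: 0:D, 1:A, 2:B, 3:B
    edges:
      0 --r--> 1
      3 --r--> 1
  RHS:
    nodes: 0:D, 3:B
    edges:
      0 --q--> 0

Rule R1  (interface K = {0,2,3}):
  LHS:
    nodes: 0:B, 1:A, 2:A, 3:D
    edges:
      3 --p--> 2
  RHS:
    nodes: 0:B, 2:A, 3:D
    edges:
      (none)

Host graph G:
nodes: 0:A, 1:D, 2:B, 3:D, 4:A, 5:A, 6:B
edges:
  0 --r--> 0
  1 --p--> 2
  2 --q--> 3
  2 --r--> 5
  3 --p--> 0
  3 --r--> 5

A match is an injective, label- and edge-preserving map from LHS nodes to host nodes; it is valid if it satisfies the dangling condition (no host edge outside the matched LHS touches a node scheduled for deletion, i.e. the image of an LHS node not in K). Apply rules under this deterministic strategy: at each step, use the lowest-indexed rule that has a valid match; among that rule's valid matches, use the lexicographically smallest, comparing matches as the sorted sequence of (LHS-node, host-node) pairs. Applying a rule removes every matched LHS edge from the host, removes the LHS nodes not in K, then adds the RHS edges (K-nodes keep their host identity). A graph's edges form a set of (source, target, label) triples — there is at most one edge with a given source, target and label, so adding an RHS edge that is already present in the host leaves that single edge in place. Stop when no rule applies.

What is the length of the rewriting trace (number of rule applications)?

Answer: 2

Rewrite trace:
start.  V:7 E:6  edges: 0-r->0 1-p->2 2-q->3 2-r->5 3-p->0 3-r->5
1. fire R0 via {0↦3, 1↦5, 2↦6, 3↦2}  →  V:5 E:5  edges: 0-r->0 1-p->2 2-q->3 3-p->0 3-q->3
2. fire R1 via {0↦2, 1↦4, 2↦0, 3↦3}  →  V:4 E:4  edges: 0-r->0 1-p->2 2-q->3 3-q->3
final graph: no rule applies after step 2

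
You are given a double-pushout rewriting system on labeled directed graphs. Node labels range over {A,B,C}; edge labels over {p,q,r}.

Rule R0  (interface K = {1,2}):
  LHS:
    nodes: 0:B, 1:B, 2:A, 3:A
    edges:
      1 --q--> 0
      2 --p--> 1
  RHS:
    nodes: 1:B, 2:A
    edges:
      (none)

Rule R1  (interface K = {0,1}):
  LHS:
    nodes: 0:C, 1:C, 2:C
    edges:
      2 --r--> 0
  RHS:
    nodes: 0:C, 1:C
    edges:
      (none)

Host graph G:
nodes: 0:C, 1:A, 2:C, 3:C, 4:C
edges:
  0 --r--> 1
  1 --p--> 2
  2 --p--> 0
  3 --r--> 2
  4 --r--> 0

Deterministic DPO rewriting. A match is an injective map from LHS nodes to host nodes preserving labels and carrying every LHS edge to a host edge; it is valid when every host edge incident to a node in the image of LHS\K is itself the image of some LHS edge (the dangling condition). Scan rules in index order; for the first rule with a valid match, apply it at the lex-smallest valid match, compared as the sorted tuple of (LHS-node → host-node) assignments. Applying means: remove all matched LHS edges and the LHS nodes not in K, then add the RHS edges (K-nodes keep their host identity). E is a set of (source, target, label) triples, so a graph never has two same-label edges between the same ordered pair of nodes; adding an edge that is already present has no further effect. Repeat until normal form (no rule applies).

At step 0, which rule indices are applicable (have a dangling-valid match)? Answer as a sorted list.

Answer: [R1]

Rewrite trace:
R0: no valid match — LHS pattern not found
R1: 4 valid matches — {0↦0, 1↦2, 2↦4}, {0↦0, 1↦3, 2↦4}, {0↦2, 1↦0, 2↦3} (+1 more)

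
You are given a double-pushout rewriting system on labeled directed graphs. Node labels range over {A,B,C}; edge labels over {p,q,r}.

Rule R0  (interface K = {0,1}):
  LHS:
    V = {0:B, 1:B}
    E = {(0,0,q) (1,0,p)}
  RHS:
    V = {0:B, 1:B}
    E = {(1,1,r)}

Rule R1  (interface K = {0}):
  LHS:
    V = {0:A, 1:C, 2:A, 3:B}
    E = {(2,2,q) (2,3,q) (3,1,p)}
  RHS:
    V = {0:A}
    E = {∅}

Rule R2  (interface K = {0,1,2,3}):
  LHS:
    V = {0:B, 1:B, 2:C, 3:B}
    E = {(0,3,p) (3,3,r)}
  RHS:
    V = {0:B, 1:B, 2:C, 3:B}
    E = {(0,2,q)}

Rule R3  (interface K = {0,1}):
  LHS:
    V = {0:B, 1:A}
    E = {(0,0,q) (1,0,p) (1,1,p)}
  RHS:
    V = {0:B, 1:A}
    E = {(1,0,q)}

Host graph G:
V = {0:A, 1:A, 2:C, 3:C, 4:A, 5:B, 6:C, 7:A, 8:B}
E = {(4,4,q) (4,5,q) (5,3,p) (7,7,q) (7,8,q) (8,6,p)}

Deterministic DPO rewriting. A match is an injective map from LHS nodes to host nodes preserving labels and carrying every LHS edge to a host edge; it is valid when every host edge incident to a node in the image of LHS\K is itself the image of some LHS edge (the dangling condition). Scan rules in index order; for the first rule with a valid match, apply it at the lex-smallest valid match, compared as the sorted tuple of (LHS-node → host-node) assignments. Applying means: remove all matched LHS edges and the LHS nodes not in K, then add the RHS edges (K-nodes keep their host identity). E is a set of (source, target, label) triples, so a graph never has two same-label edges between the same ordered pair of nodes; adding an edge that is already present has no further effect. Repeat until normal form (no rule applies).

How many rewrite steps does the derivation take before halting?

[0] host  ⇒  9 nodes, 6 edges  {4-q->4 4-q->5 5-p->3 7-q->7 7-q->8 8-p->6}
[1] R1 @ {0↦0, 1↦3, 2↦4, 3↦5}  ⇒  6 nodes, 3 edges  {7-q->7 7-q->8 8-p->6}
[2] R1 @ {0↦0, 1↦6, 2↦7, 3↦8}  ⇒  3 nodes, 0 edges  {∅}
final graph: no rule applies after step 2

Answer: 2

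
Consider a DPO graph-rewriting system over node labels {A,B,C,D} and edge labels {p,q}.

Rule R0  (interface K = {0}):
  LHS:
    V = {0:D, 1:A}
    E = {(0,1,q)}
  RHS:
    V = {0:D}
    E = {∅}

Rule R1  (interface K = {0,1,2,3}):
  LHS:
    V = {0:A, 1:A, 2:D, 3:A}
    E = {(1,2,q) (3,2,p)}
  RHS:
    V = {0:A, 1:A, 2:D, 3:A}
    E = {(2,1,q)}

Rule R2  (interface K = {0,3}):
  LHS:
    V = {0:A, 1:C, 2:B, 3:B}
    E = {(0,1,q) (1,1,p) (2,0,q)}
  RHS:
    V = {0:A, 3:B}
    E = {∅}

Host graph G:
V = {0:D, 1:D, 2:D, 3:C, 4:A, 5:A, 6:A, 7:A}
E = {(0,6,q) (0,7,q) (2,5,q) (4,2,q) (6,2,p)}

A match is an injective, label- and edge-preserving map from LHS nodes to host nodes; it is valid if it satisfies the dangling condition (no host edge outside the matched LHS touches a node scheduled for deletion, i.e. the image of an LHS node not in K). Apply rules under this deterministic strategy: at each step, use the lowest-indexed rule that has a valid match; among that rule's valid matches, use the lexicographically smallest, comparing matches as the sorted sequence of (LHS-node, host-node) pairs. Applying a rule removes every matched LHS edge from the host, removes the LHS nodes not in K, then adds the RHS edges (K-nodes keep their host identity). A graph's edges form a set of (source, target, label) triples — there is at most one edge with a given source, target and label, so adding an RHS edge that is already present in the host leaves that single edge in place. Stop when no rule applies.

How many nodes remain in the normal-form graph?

start.  V:8 E:5  edges: 0-q->6 0-q->7 2-q->5 4-q->2 6-p->2
1. fire R0 via {0↦0, 1↦7}  →  V:7 E:4  edges: 0-q->6 2-q->5 4-q->2 6-p->2
2. fire R0 via {0↦2, 1↦5}  →  V:6 E:3  edges: 0-q->6 4-q->2 6-p->2
final graph: no rule applies after step 2
NF nodes: {0:D, 1:D, 2:D, 3:C, 4:A, 6:A}

Answer: 6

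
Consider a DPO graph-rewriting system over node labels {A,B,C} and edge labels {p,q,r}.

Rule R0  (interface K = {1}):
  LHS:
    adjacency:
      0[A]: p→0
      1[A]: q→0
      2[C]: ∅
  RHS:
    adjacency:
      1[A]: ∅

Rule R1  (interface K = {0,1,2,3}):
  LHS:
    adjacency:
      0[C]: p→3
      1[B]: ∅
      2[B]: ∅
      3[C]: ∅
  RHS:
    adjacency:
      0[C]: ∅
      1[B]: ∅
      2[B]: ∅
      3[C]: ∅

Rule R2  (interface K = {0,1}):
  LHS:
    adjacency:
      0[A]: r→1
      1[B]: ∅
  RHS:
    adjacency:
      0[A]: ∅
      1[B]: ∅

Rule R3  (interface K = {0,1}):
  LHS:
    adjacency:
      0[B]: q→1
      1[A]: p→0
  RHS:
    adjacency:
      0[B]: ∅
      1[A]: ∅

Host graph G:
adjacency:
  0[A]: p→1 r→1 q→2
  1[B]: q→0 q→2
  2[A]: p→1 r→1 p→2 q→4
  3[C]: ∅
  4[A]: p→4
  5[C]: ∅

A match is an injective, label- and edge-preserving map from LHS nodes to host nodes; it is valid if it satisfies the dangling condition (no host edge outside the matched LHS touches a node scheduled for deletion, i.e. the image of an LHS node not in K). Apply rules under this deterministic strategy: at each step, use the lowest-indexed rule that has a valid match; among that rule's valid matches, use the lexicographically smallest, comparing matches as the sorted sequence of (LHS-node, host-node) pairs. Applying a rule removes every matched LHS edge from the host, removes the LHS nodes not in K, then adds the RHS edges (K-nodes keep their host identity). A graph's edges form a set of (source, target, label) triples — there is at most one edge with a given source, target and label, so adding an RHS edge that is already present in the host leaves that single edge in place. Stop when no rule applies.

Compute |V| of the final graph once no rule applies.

initial: |V|=6 |E|=10  E = 0-p->1 0-r->1 0-q->2 1-q->0 1-q->2 2-p->1 2-r->1 2-p->2 2-q->4 4-p->4
step 1: apply R0 at {0↦4, 1↦2, 2↦3}  → |V|=4 |E|=8  E = 0-p->1 0-r->1 0-q->2 1-q->0 1-q->2 2-p->1 2-r->1 2-p->2
step 2: apply R2 at {0↦0, 1↦1}  → |V|=4 |E|=7  E = 0-p->1 0-q->2 1-q->0 1-q->2 2-p->1 2-r->1 2-p->2
step 3: apply R2 at {0↦2, 1↦1}  → |V|=4 |E|=6  E = 0-p->1 0-q->2 1-q->0 1-q->2 2-p->1 2-p->2
step 4: apply R3 at {0↦1, 1↦0}  → |V|=4 |E|=4  E = 0-q->2 1-q->2 2-p->1 2-p->2
step 5: apply R3 at {0↦1, 1↦2}  → |V|=4 |E|=2  E = 0-q->2 2-p->2
step 6: apply R0 at {0↦2, 1↦0, 2↦5}  → |V|=2 |E|=0  E = ∅
final graph: no rule applies after step 6
NF nodes: {0:A, 1:B}

Answer: 2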